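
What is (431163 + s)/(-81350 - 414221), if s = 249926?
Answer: -681089/495571 ≈ -1.3744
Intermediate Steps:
(431163 + s)/(-81350 - 414221) = (431163 + 249926)/(-81350 - 414221) = 681089/(-495571) = 681089*(-1/495571) = -681089/495571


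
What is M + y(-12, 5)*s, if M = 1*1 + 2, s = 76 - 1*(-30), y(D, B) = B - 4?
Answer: 109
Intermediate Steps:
y(D, B) = -4 + B
s = 106 (s = 76 + 30 = 106)
M = 3 (M = 1 + 2 = 3)
M + y(-12, 5)*s = 3 + (-4 + 5)*106 = 3 + 1*106 = 3 + 106 = 109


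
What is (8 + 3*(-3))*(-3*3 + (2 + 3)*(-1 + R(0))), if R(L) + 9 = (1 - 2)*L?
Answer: 59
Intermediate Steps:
R(L) = -9 - L (R(L) = -9 + (1 - 2)*L = -9 - L)
(8 + 3*(-3))*(-3*3 + (2 + 3)*(-1 + R(0))) = (8 + 3*(-3))*(-3*3 + (2 + 3)*(-1 + (-9 - 1*0))) = (8 - 9)*(-9 + 5*(-1 + (-9 + 0))) = -(-9 + 5*(-1 - 9)) = -(-9 + 5*(-10)) = -(-9 - 50) = -1*(-59) = 59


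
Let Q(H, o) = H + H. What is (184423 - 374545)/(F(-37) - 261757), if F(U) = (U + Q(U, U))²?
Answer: 95061/124718 ≈ 0.76221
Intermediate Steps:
Q(H, o) = 2*H
F(U) = 9*U² (F(U) = (U + 2*U)² = (3*U)² = 9*U²)
(184423 - 374545)/(F(-37) - 261757) = (184423 - 374545)/(9*(-37)² - 261757) = -190122/(9*1369 - 261757) = -190122/(12321 - 261757) = -190122/(-249436) = -190122*(-1/249436) = 95061/124718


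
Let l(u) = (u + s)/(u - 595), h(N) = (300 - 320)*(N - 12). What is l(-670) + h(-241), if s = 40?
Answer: 1280306/253 ≈ 5060.5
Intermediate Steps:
h(N) = 240 - 20*N (h(N) = -20*(-12 + N) = 240 - 20*N)
l(u) = (40 + u)/(-595 + u) (l(u) = (u + 40)/(u - 595) = (40 + u)/(-595 + u))
l(-670) + h(-241) = (40 - 670)/(-595 - 670) + (240 - 20*(-241)) = -630/(-1265) + (240 + 4820) = -1/1265*(-630) + 5060 = 126/253 + 5060 = 1280306/253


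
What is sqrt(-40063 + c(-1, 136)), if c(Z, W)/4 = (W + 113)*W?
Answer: sqrt(95393) ≈ 308.86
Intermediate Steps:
c(Z, W) = 4*W*(113 + W) (c(Z, W) = 4*((W + 113)*W) = 4*((113 + W)*W) = 4*(W*(113 + W)) = 4*W*(113 + W))
sqrt(-40063 + c(-1, 136)) = sqrt(-40063 + 4*136*(113 + 136)) = sqrt(-40063 + 4*136*249) = sqrt(-40063 + 135456) = sqrt(95393)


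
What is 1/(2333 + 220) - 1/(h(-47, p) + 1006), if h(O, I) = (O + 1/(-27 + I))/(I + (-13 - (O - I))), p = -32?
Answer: -1367708/2276502441 ≈ -0.00060079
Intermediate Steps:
h(O, I) = (O + 1/(-27 + I))/(-13 - O + 2*I) (h(O, I) = (O + 1/(-27 + I))/(I + (-13 + (I - O))) = (O + 1/(-27 + I))/(I + (-13 + I - O)) = (O + 1/(-27 + I))/(-13 - O + 2*I))
1/(2333 + 220) - 1/(h(-47, p) + 1006) = 1/(2333 + 220) - 1/((1 - 27*(-47) - 32*(-47))/(351 - 67*(-32) + 2*(-32)² + 27*(-47) - 1*(-32)*(-47)) + 1006) = 1/2553 - 1/((1 + 1269 + 1504)/(351 + 2144 + 2*1024 - 1269 - 1504) + 1006) = 1/2553 - 1/(2774/(351 + 2144 + 2048 - 1269 - 1504) + 1006) = 1/2553 - 1/(2774/1770 + 1006) = 1/2553 - 1/((1/1770)*2774 + 1006) = 1/2553 - 1/(1387/885 + 1006) = 1/2553 - 1/891697/885 = 1/2553 - 1*885/891697 = 1/2553 - 885/891697 = -1367708/2276502441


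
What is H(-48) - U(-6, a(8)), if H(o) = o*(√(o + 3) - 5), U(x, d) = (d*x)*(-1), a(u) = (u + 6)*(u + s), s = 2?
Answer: -600 - 144*I*√5 ≈ -600.0 - 321.99*I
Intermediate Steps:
a(u) = (2 + u)*(6 + u) (a(u) = (u + 6)*(u + 2) = (6 + u)*(2 + u) = (2 + u)*(6 + u))
U(x, d) = -d*x
H(o) = o*(-5 + √(3 + o)) (H(o) = o*(√(3 + o) - 5) = o*(-5 + √(3 + o)))
H(-48) - U(-6, a(8)) = -48*(-5 + √(3 - 48)) - (-1)*(12 + 8² + 8*8)*(-6) = -48*(-5 + √(-45)) - (-1)*(12 + 64 + 64)*(-6) = -48*(-5 + 3*I*√5) - (-1)*140*(-6) = (240 - 144*I*√5) - 1*840 = (240 - 144*I*√5) - 840 = -600 - 144*I*√5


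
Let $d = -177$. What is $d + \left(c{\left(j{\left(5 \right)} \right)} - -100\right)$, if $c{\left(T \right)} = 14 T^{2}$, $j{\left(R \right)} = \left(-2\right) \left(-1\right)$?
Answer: $-21$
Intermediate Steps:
$j{\left(R \right)} = 2$
$d + \left(c{\left(j{\left(5 \right)} \right)} - -100\right) = -177 + \left(14 \cdot 2^{2} - -100\right) = -177 + \left(14 \cdot 4 + 100\right) = -177 + \left(56 + 100\right) = -177 + 156 = -21$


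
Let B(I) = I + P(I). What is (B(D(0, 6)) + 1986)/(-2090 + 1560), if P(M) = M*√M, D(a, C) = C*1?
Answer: -996/265 - 3*√6/265 ≈ -3.7862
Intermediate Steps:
D(a, C) = C
P(M) = M^(3/2)
B(I) = I + I^(3/2)
(B(D(0, 6)) + 1986)/(-2090 + 1560) = ((6 + 6^(3/2)) + 1986)/(-2090 + 1560) = ((6 + 6*√6) + 1986)/(-530) = (1992 + 6*√6)*(-1/530) = -996/265 - 3*√6/265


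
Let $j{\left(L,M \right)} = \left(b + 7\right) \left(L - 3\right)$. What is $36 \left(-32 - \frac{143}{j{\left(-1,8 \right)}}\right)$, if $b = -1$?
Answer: $- \frac{1875}{2} \approx -937.5$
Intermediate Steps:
$j{\left(L,M \right)} = -18 + 6 L$ ($j{\left(L,M \right)} = \left(-1 + 7\right) \left(L - 3\right) = 6 \left(-3 + L\right) = -18 + 6 L$)
$36 \left(-32 - \frac{143}{j{\left(-1,8 \right)}}\right) = 36 \left(-32 - \frac{143}{-18 + 6 \left(-1\right)}\right) = 36 \left(-32 - \frac{143}{-18 - 6}\right) = 36 \left(-32 - \frac{143}{-24}\right) = 36 \left(-32 - - \frac{143}{24}\right) = 36 \left(-32 + \frac{143}{24}\right) = 36 \left(- \frac{625}{24}\right) = - \frac{1875}{2}$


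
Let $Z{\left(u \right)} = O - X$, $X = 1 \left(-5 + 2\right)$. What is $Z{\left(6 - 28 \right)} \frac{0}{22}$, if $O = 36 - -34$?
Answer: $0$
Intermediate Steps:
$O = 70$ ($O = 36 + 34 = 70$)
$X = -3$ ($X = 1 \left(-3\right) = -3$)
$Z{\left(u \right)} = 73$ ($Z{\left(u \right)} = 70 - -3 = 70 + 3 = 73$)
$Z{\left(6 - 28 \right)} \frac{0}{22} = 73 \cdot \frac{0}{22} = 73 \cdot 0 \cdot \frac{1}{22} = 73 \cdot 0 = 0$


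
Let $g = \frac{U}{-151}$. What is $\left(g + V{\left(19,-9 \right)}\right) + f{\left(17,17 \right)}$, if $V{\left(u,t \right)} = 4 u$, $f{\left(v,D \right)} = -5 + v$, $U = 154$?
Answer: $\frac{13134}{151} \approx 86.98$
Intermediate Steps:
$g = - \frac{154}{151}$ ($g = \frac{154}{-151} = 154 \left(- \frac{1}{151}\right) = - \frac{154}{151} \approx -1.0199$)
$\left(g + V{\left(19,-9 \right)}\right) + f{\left(17,17 \right)} = \left(- \frac{154}{151} + 4 \cdot 19\right) + \left(-5 + 17\right) = \left(- \frac{154}{151} + 76\right) + 12 = \frac{11322}{151} + 12 = \frac{13134}{151}$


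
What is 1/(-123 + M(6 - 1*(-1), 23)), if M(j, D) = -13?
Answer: -1/136 ≈ -0.0073529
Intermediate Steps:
1/(-123 + M(6 - 1*(-1), 23)) = 1/(-123 - 13) = 1/(-136) = -1/136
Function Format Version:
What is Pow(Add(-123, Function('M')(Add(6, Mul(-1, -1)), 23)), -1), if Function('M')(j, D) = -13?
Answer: Rational(-1, 136) ≈ -0.0073529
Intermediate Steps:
Pow(Add(-123, Function('M')(Add(6, Mul(-1, -1)), 23)), -1) = Pow(Add(-123, -13), -1) = Pow(-136, -1) = Rational(-1, 136)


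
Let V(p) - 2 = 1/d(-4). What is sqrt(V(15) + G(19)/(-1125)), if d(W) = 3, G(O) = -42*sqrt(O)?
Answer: sqrt(13125 + 210*sqrt(19))/75 ≈ 1.5799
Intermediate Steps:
V(p) = 7/3 (V(p) = 2 + 1/3 = 7/3)
sqrt(V(15) + G(19)/(-1125)) = sqrt(7/3 - 42*sqrt(19)/(-1125)) = sqrt(7/3 - 42*sqrt(19)*(-1/1125)) = sqrt(7/3 + 14*sqrt(19)/375)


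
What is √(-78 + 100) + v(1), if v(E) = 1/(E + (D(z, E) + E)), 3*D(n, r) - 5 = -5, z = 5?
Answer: ½ + √22 ≈ 5.1904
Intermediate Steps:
D(n, r) = 0 (D(n, r) = 5/3 + (⅓)*(-5) = 5/3 - 5/3 = 0)
v(E) = 1/(2*E) (v(E) = 1/(E + (0 + E)) = 1/(E + E) = 1/(2*E))
√(-78 + 100) + v(1) = √(-78 + 100) + (½)/1 = √22 + (½)*1 = √22 + ½ = ½ + √22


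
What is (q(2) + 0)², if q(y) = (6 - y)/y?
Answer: 4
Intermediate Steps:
q(y) = (6 - y)/y
(q(2) + 0)² = ((6 - 1*2)/2 + 0)² = ((6 - 2)/2 + 0)² = ((½)*4 + 0)² = (2 + 0)² = 2² = 4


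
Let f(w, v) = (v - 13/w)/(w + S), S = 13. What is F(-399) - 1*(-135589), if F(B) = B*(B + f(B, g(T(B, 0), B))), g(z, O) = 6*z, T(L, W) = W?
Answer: 113788953/386 ≈ 2.9479e+5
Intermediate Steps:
f(w, v) = (v - 13/w)/(13 + w) (f(w, v) = (v - 13/w)/(w + 13) = (v - 13/w)/(13 + w))
F(B) = B*(B - 13/(B*(13 + B))) (F(B) = B*(B + (-13 + (6*0)*B)/(B*(13 + B))) = B*(B + (-13 + 0*B)/(B*(13 + B))) = B*(B + (-13 + 0)/(B*(13 + B))) = B*(B - 13/(B*(13 + B))))
F(-399) - 1*(-135589) = (-13 + (-399)²*(13 - 399))/(13 - 399) - 1*(-135589) = (-13 + 159201*(-386))/(-386) + 135589 = -(-13 - 61451586)/386 + 135589 = -1/386*(-61451599) + 135589 = 61451599/386 + 135589 = 113788953/386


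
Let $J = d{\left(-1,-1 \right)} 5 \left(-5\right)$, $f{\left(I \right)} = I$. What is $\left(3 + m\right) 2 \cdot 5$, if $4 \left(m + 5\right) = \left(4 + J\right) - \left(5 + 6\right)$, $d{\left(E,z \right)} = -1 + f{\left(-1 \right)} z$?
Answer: $- \frac{75}{2} \approx -37.5$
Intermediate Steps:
$d{\left(E,z \right)} = -1 - z$
$J = 0$ ($J = \left(-1 - -1\right) 5 \left(-5\right) = \left(-1 + 1\right) 5 \left(-5\right) = 0 \cdot 5 \left(-5\right) = 0 \left(-5\right) = 0$)
$m = - \frac{27}{4}$ ($m = -5 + \frac{\left(4 + 0\right) - \left(5 + 6\right)}{4} = -5 + \frac{4 - 11}{4} = -5 + \frac{1}{4} \left(-7\right) = -5 - \frac{7}{4} = - \frac{27}{4} \approx -6.75$)
$\left(3 + m\right) 2 \cdot 5 = \left(3 - \frac{27}{4}\right) 2 \cdot 5 = \left(- \frac{15}{4}\right) 10 = - \frac{75}{2}$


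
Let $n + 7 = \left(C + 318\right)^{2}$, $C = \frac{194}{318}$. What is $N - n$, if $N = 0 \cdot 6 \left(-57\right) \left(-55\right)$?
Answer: $- \frac{2566157314}{25281} \approx -1.0151 \cdot 10^{5}$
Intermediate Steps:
$C = \frac{97}{159}$ ($C = 194 \cdot \frac{1}{318} = \frac{97}{159} \approx 0.61006$)
$N = 0$ ($N = 0 \left(-57\right) \left(-55\right) = 0 \left(-55\right) = 0$)
$n = \frac{2566157314}{25281}$ ($n = -7 + \left(\frac{97}{159} + 318\right)^{2} = -7 + \left(\frac{50659}{159}\right)^{2} = -7 + \frac{2566334281}{25281} = \frac{2566157314}{25281} \approx 1.0151 \cdot 10^{5}$)
$N - n = 0 - \frac{2566157314}{25281} = - \frac{2566157314}{25281}$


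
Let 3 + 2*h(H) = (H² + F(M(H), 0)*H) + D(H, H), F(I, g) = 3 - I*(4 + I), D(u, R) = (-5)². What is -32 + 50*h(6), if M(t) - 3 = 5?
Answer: -12532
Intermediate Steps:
M(t) = 8 (M(t) = 3 + 5 = 8)
D(u, R) = 25
F(I, g) = 3 - I*(4 + I)
h(H) = 11 + H²/2 - 93*H/2 (h(H) = -3/2 + ((H² + (3 - 1*8² - 4*8)*H) + 25)/2 = -3/2 + ((H² + (3 - 1*64 - 32)*H) + 25)/2 = -3/2 + ((H² + (3 - 64 - 32)*H) + 25)/2 = -3/2 + ((H² - 93*H) + 25)/2 = -3/2 + (25 + H² - 93*H)/2 = -3/2 + (25/2 + H²/2 - 93*H/2) = 11 + H²/2 - 93*H/2)
-32 + 50*h(6) = -32 + 50*(11 + (½)*6² - 93/2*6) = -32 + 50*(11 + (½)*36 - 279) = -32 + 50*(11 + 18 - 279) = -32 + 50*(-250) = -32 - 12500 = -12532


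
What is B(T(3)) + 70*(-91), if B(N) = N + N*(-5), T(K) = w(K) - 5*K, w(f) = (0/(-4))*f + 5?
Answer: -6330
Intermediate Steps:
w(f) = 5 (w(f) = (0*(-1/4))*f + 5 = 0*f + 5 = 0 + 5 = 5)
T(K) = 5 - 5*K
B(N) = -4*N (B(N) = N - 5*N = -4*N)
B(T(3)) + 70*(-91) = -4*(5 - 5*3) + 70*(-91) = -4*(5 - 15) - 6370 = -4*(-10) - 6370 = 40 - 6370 = -6330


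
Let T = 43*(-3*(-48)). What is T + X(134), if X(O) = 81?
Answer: 6273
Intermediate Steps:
T = 6192 (T = 43*144 = 6192)
T + X(134) = 6192 + 81 = 6273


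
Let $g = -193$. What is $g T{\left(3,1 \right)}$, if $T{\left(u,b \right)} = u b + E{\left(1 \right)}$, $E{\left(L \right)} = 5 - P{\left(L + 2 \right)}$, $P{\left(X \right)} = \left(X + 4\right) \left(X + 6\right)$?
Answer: $10615$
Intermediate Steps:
$P{\left(X \right)} = \left(4 + X\right) \left(6 + X\right)$
$E{\left(L \right)} = -39 - \left(2 + L\right)^{2} - 10 L$ ($E{\left(L \right)} = 5 - \left(24 + \left(L + 2\right)^{2} + 10 \left(L + 2\right)\right) = 5 - \left(24 + \left(2 + L\right)^{2} + 10 \left(2 + L\right)\right) = 5 - \left(24 + \left(2 + L\right)^{2} + \left(20 + 10 L\right)\right) = 5 - \left(44 + \left(2 + L\right)^{2} + 10 L\right) = -39 - \left(2 + L\right)^{2} - 10 L$)
$T{\left(u,b \right)} = -58 + b u$ ($T{\left(u,b \right)} = u b - 58 = b u - 58 = -58 + b u$)
$g T{\left(3,1 \right)} = - 193 \left(-58 + 1 \cdot 3\right) = - 193 \left(-58 + 3\right) = \left(-193\right) \left(-55\right) = 10615$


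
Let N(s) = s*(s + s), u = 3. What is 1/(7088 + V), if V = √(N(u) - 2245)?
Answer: 7088/50241971 - I*√2227/50241971 ≈ 0.00014108 - 9.3928e-7*I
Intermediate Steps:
N(s) = 2*s² (N(s) = s*(2*s) = 2*s²)
V = I*√2227 (V = √(2*3² - 2245) = √(2*9 - 2245) = √(18 - 2245) = √(-2227) = I*√2227 ≈ 47.191*I)
1/(7088 + V) = 1/(7088 + I*√2227)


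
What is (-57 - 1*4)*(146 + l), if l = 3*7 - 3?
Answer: -10004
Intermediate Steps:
l = 18 (l = 21 - 3 = 18)
(-57 - 1*4)*(146 + l) = (-57 - 1*4)*(146 + 18) = (-57 - 4)*164 = -61*164 = -10004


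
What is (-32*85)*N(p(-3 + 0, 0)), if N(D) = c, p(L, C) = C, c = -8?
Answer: 21760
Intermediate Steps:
N(D) = -8
(-32*85)*N(p(-3 + 0, 0)) = -32*85*(-8) = -2720*(-8) = 21760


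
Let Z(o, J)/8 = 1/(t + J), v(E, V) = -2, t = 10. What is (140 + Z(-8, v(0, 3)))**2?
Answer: 19881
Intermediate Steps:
Z(o, J) = 8/(10 + J)
(140 + Z(-8, v(0, 3)))**2 = (140 + 8/(10 - 2))**2 = (140 + 8/8)**2 = (140 + 8*(1/8))**2 = (140 + 1)**2 = 141**2 = 19881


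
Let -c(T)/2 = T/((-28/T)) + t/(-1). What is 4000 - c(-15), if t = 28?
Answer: 54991/14 ≈ 3927.9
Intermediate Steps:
c(T) = 56 + T**2/14 (c(T) = -2*(T/((-28/T)) + 28/(-1)) = -2*(T*(-T/28) + 28*(-1)) = -2*(-T**2/28 - 28) = -2*(-28 - T**2/28) = 56 + T**2/14)
4000 - c(-15) = 4000 - (56 + (1/14)*(-15)**2) = 4000 - (56 + (1/14)*225) = 4000 - (56 + 225/14) = 4000 - 1*1009/14 = 4000 - 1009/14 = 54991/14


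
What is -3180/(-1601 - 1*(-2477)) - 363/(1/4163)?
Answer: -110315602/73 ≈ -1.5112e+6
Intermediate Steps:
-3180/(-1601 - 1*(-2477)) - 363/(1/4163) = -3180/(-1601 + 2477) - 363/1/4163 = -3180/876 - 363*4163 = -3180*1/876 - 1511169 = -265/73 - 1511169 = -110315602/73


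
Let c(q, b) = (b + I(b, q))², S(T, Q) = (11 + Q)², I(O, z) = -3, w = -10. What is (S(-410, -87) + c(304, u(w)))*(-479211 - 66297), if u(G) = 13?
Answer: -3205405008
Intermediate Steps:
c(q, b) = (-3 + b)² (c(q, b) = (b - 3)² = (-3 + b)²)
(S(-410, -87) + c(304, u(w)))*(-479211 - 66297) = ((11 - 87)² + (-3 + 13)²)*(-479211 - 66297) = ((-76)² + 10²)*(-545508) = (5776 + 100)*(-545508) = 5876*(-545508) = -3205405008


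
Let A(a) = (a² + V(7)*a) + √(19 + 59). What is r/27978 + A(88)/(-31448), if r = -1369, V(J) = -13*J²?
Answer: 163577603/109981518 - √78/31448 ≈ 1.4870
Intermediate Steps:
A(a) = √78 + a² - 637*a (A(a) = (a² + (-13*7²)*a) + √(19 + 59) = (a² + (-13*49)*a) + √78 = (a² - 637*a) + √78 = √78 + a² - 637*a)
r/27978 + A(88)/(-31448) = -1369/27978 + (√78 + 88² - 637*88)/(-31448) = -1369*1/27978 + (√78 + 7744 - 56056)*(-1/31448) = -1369/27978 + (-48312 + √78)*(-1/31448) = -1369/27978 + (6039/3931 - √78/31448) = 163577603/109981518 - √78/31448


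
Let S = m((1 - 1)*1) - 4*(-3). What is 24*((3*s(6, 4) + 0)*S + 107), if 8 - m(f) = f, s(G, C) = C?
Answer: 8328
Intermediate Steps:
m(f) = 8 - f
S = 20 (S = (8 - (1 - 1)) - 4*(-3) = (8 - 0) + 12 = (8 - 1*0) + 12 = (8 + 0) + 12 = 8 + 12 = 20)
24*((3*s(6, 4) + 0)*S + 107) = 24*((3*4 + 0)*20 + 107) = 24*((12 + 0)*20 + 107) = 24*(12*20 + 107) = 24*(240 + 107) = 24*347 = 8328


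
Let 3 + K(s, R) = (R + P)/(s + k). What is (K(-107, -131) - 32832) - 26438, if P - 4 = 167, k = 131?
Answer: -177814/3 ≈ -59271.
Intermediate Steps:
P = 171 (P = 4 + 167 = 171)
K(s, R) = -3 + (171 + R)/(131 + s) (K(s, R) = -3 + (R + 171)/(s + 131) = -3 + (171 + R)/(131 + s))
(K(-107, -131) - 32832) - 26438 = ((-222 - 131 - 3*(-107))/(131 - 107) - 32832) - 26438 = ((-222 - 131 + 321)/24 - 32832) - 26438 = ((1/24)*(-32) - 32832) - 26438 = (-4/3 - 32832) - 26438 = -98500/3 - 26438 = -177814/3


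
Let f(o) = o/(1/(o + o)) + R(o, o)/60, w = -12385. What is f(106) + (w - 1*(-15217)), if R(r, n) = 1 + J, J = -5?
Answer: 379559/15 ≈ 25304.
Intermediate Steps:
R(r, n) = -4 (R(r, n) = 1 - 5 = -4)
f(o) = -1/15 + 2*o² (f(o) = o/(1/(o + o)) - 4/60 = o/(1/(2*o)) - 4*1/60 = o/((1/(2*o))) - 1/15 = o*(2*o) - 1/15 = 2*o² - 1/15 = -1/15 + 2*o²)
f(106) + (w - 1*(-15217)) = (-1/15 + 2*106²) + (-12385 - 1*(-15217)) = (-1/15 + 2*11236) + (-12385 + 15217) = (-1/15 + 22472) + 2832 = 337079/15 + 2832 = 379559/15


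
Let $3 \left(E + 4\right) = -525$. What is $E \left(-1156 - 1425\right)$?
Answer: $461999$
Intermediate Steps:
$E = -179$ ($E = -4 + \frac{1}{3} \left(-525\right) = -4 - 175 = -179$)
$E \left(-1156 - 1425\right) = - 179 \left(-1156 - 1425\right) = \left(-179\right) \left(-2581\right) = 461999$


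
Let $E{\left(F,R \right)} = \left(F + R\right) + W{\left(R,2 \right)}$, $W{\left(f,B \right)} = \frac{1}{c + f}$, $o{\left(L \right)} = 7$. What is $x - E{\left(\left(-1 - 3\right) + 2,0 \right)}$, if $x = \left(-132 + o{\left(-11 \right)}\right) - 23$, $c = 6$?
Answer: $- \frac{877}{6} \approx -146.17$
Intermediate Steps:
$W{\left(f,B \right)} = \frac{1}{6 + f}$
$x = -148$ ($x = \left(-132 + 7\right) - 23 = -125 - 23 = -148$)
$E{\left(F,R \right)} = F + R + \frac{1}{6 + R}$ ($E{\left(F,R \right)} = \left(F + R\right) + \frac{1}{6 + R} = F + R + \frac{1}{6 + R}$)
$x - E{\left(\left(-1 - 3\right) + 2,0 \right)} = -148 - \frac{1 + \left(6 + 0\right) \left(\left(\left(-1 - 3\right) + 2\right) + 0\right)}{6 + 0} = -148 - \frac{1 + 6 \left(\left(-4 + 2\right) + 0\right)}{6} = -148 - \frac{1 + 6 \left(-2 + 0\right)}{6} = -148 - \frac{1 + 6 \left(-2\right)}{6} = -148 - \frac{1 - 12}{6} = -148 - \frac{1}{6} \left(-11\right) = -148 - - \frac{11}{6} = -148 + \frac{11}{6} = - \frac{877}{6}$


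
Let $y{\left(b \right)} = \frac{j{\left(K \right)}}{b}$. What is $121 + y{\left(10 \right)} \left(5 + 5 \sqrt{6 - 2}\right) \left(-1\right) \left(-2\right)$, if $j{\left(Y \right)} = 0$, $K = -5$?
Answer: $121$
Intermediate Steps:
$y{\left(b \right)} = 0$ ($y{\left(b \right)} = \frac{0}{b} = 0$)
$121 + y{\left(10 \right)} \left(5 + 5 \sqrt{6 - 2}\right) \left(-1\right) \left(-2\right) = 121 + 0 \left(5 + 5 \sqrt{6 - 2}\right) \left(-1\right) \left(-2\right) = 121 + 0 \left(5 + 5 \sqrt{4}\right) \left(-1\right) \left(-2\right) = 121 + 0 \left(5 + 5 \cdot 2\right) \left(-1\right) \left(-2\right) = 121 + 0 \left(5 + 10\right) \left(-1\right) \left(-2\right) = 121 + 0 \cdot 15 \left(-1\right) \left(-2\right) = 121 + 0 \left(\left(-15\right) \left(-2\right)\right) = 121 + 0 \cdot 30 = 121 + 0 = 121$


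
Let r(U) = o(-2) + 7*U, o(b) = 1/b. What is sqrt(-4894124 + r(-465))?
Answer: I*sqrt(19589518)/2 ≈ 2213.0*I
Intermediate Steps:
o(b) = 1/b
r(U) = -1/2 + 7*U (r(U) = 1/(-2) + 7*U = -1/2 + 7*U)
sqrt(-4894124 + r(-465)) = sqrt(-4894124 + (-1/2 + 7*(-465))) = sqrt(-4894124 + (-1/2 - 3255)) = sqrt(-4894124 - 6511/2) = sqrt(-9794759/2) = I*sqrt(19589518)/2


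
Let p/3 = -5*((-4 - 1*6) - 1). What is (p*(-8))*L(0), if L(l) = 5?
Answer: -6600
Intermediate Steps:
p = 165 (p = 3*(-5*((-4 - 1*6) - 1)) = 3*(-5*((-4 - 6) - 1)) = 3*(-5*(-10 - 1)) = 3*(-5*(-11)) = 3*55 = 165)
(p*(-8))*L(0) = (165*(-8))*5 = -1320*5 = -6600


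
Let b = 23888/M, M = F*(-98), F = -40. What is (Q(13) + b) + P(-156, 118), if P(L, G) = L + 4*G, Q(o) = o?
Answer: 82098/245 ≈ 335.09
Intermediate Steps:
M = 3920 (M = -40*(-98) = 3920)
b = 1493/245 (b = 23888/3920 = 23888*(1/3920) = 1493/245 ≈ 6.0939)
(Q(13) + b) + P(-156, 118) = (13 + 1493/245) + (-156 + 4*118) = 4678/245 + (-156 + 472) = 4678/245 + 316 = 82098/245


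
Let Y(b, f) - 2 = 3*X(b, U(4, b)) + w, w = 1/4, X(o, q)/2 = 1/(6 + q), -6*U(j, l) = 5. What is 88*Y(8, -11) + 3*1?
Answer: 9399/31 ≈ 303.19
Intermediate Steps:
U(j, l) = -⅚ (U(j, l) = -⅙*5 = -⅚)
X(o, q) = 2/(6 + q)
w = ¼ ≈ 0.25000
Y(b, f) = 423/124 (Y(b, f) = 2 + (3*(2/(6 - ⅚)) + ¼) = 2 + (3*(2/(31/6)) + ¼) = 2 + (3*(2*(6/31)) + ¼) = 2 + (3*(12/31) + ¼) = 2 + (36/31 + ¼) = 2 + 175/124 = 423/124)
88*Y(8, -11) + 3*1 = 88*(423/124) + 3*1 = 9306/31 + 3 = 9399/31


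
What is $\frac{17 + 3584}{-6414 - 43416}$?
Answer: $- \frac{3601}{49830} \approx -0.072266$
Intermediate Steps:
$\frac{17 + 3584}{-6414 - 43416} = \frac{3601}{-49830} = 3601 \left(- \frac{1}{49830}\right) = - \frac{3601}{49830}$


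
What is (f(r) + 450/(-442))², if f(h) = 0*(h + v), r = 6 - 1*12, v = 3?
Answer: 50625/48841 ≈ 1.0365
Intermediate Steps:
r = -6 (r = 6 - 12 = -6)
f(h) = 0 (f(h) = 0*(h + 3) = 0*(3 + h) = 0)
(f(r) + 450/(-442))² = (0 + 450/(-442))² = (0 + 450*(-1/442))² = (0 - 225/221)² = (-225/221)² = 50625/48841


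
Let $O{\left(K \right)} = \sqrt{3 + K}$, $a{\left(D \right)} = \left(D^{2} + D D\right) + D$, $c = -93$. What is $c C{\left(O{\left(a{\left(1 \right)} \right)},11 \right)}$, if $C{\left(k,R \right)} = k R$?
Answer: $- 1023 \sqrt{6} \approx -2505.8$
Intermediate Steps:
$a{\left(D \right)} = D + 2 D^{2}$ ($a{\left(D \right)} = \left(D^{2} + D^{2}\right) + D = 2 D^{2} + D = D + 2 D^{2}$)
$C{\left(k,R \right)} = R k$
$c C{\left(O{\left(a{\left(1 \right)} \right)},11 \right)} = - 93 \cdot 11 \sqrt{3 + 1 \left(1 + 2 \cdot 1\right)} = - 93 \cdot 11 \sqrt{3 + 1 \left(1 + 2\right)} = - 93 \cdot 11 \sqrt{3 + 1 \cdot 3} = - 93 \cdot 11 \sqrt{3 + 3} = - 93 \cdot 11 \sqrt{6} = - 1023 \sqrt{6}$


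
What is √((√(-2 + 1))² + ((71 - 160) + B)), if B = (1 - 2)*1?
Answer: I*√91 ≈ 9.5394*I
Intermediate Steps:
B = -1 (B = -1*1 = -1)
√((√(-2 + 1))² + ((71 - 160) + B)) = √((√(-2 + 1))² + ((71 - 160) - 1)) = √((√(-1))² + (-89 - 1)) = √(I² - 90) = √(-1 - 90) = √(-91) = I*√91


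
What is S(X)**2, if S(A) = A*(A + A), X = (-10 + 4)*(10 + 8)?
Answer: 544195584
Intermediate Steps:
X = -108 (X = -6*18 = -108)
S(A) = 2*A**2 (S(A) = A*(2*A) = 2*A**2)
S(X)**2 = (2*(-108)**2)**2 = (2*11664)**2 = 23328**2 = 544195584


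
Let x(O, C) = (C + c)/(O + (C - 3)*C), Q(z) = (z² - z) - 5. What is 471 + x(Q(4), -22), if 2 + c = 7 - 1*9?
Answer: 262321/557 ≈ 470.95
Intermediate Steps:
c = -4 (c = -2 + (7 - 1*9) = -2 + (7 - 9) = -2 - 2 = -4)
Q(z) = -5 + z² - z
x(O, C) = (-4 + C)/(O + C*(-3 + C)) (x(O, C) = (C - 4)/(O + (C - 3)*C) = (-4 + C)/(O + (-3 + C)*C) = (-4 + C)/(O + C*(-3 + C)))
471 + x(Q(4), -22) = 471 + (-4 - 22)/((-5 + 4² - 1*4) + (-22)² - 3*(-22)) = 471 - 26/((-5 + 16 - 4) + 484 + 66) = 471 - 26/(7 + 484 + 66) = 471 - 26/557 = 262321/557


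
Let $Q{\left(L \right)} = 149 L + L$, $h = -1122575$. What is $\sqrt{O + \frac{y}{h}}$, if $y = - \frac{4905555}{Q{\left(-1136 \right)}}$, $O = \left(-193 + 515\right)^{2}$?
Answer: $\frac{3 \sqrt{4683781615275890080910}}{637622600} \approx 322.0$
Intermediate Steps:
$Q{\left(L \right)} = 150 L$
$O = 103684$ ($O = 322^{2} = 103684$)
$y = \frac{327037}{11360}$ ($y = - \frac{4905555}{150 \left(-1136\right)} = - \frac{4905555}{-170400} = \left(-4905555\right) \left(- \frac{1}{170400}\right) = \frac{327037}{11360} \approx 28.788$)
$\sqrt{O + \frac{y}{h}} = \sqrt{103684 + \frac{327037}{11360 \left(-1122575\right)}} = \sqrt{103684 + \frac{327037}{11360} \left(- \frac{1}{1122575}\right)} = \sqrt{103684 - \frac{327037}{12752452000}} = \sqrt{\frac{1322225232840963}{12752452000}} = \frac{3 \sqrt{4683781615275890080910}}{637622600}$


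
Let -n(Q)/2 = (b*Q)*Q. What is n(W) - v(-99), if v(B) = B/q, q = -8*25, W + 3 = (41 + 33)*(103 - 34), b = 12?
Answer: -124994923299/200 ≈ -6.2497e+8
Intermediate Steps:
W = 5103 (W = -3 + (41 + 33)*(103 - 34) = -3 + 74*69 = -3 + 5106 = 5103)
q = -200
v(B) = -B/200 (v(B) = B/(-200) = B*(-1/200) = -B/200)
n(Q) = -24*Q² (n(Q) = -2*12*Q*Q = -24*Q²)
n(W) - v(-99) = -24*5103² - (-1)*(-99)/200 = -24*26040609 - 1*99/200 = -624974616 - 99/200 = -124994923299/200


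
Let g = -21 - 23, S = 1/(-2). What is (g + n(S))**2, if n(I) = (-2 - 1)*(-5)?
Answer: 841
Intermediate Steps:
S = -1/2 ≈ -0.50000
n(I) = 15 (n(I) = -3*(-5) = 15)
g = -44
(g + n(S))**2 = (-44 + 15)**2 = (-29)**2 = 841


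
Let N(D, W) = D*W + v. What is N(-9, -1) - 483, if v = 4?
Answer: -470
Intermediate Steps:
N(D, W) = 4 + D*W (N(D, W) = D*W + 4 = 4 + D*W)
N(-9, -1) - 483 = (4 - 9*(-1)) - 483 = (4 + 9) - 483 = 13 - 483 = -470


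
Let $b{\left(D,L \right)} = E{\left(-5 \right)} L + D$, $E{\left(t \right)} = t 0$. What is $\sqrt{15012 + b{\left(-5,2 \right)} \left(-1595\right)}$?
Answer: $\sqrt{22987} \approx 151.61$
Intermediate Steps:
$E{\left(t \right)} = 0$
$b{\left(D,L \right)} = D$ ($b{\left(D,L \right)} = 0 L + D = 0 + D = D$)
$\sqrt{15012 + b{\left(-5,2 \right)} \left(-1595\right)} = \sqrt{15012 - -7975} = \sqrt{15012 + 7975} = \sqrt{22987}$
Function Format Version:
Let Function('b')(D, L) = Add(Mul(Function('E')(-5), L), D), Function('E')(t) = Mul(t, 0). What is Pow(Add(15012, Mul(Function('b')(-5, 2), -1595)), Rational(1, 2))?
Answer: Pow(22987, Rational(1, 2)) ≈ 151.61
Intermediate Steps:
Function('E')(t) = 0
Function('b')(D, L) = D (Function('b')(D, L) = Add(Mul(0, L), D) = Add(0, D) = D)
Pow(Add(15012, Mul(Function('b')(-5, 2), -1595)), Rational(1, 2)) = Pow(Add(15012, Mul(-5, -1595)), Rational(1, 2)) = Pow(Add(15012, 7975), Rational(1, 2)) = Pow(22987, Rational(1, 2))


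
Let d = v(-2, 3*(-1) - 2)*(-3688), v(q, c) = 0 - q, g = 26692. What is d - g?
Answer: -34068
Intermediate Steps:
v(q, c) = -q
d = -7376 (d = -1*(-2)*(-3688) = 2*(-3688) = -7376)
d - g = -7376 - 1*26692 = -7376 - 26692 = -34068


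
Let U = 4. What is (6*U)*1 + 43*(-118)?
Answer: -5050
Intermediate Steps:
(6*U)*1 + 43*(-118) = (6*4)*1 + 43*(-118) = 24*1 - 5074 = 24 - 5074 = -5050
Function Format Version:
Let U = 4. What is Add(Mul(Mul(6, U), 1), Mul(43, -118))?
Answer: -5050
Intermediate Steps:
Add(Mul(Mul(6, U), 1), Mul(43, -118)) = Add(Mul(Mul(6, 4), 1), Mul(43, -118)) = Add(Mul(24, 1), -5074) = Add(24, -5074) = -5050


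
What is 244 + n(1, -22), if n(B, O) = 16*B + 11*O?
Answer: 18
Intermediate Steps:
n(B, O) = 11*O + 16*B
244 + n(1, -22) = 244 + (11*(-22) + 16*1) = 244 + (-242 + 16) = 244 - 226 = 18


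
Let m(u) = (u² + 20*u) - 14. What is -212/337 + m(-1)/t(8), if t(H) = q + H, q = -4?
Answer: -11969/1348 ≈ -8.8791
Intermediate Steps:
t(H) = -4 + H
m(u) = -14 + u² + 20*u
-212/337 + m(-1)/t(8) = -212/337 + (-14 + (-1)² + 20*(-1))/(-4 + 8) = -212*1/337 + (-14 + 1 - 20)/4 = -212/337 - 33*¼ = -212/337 - 33/4 = -11969/1348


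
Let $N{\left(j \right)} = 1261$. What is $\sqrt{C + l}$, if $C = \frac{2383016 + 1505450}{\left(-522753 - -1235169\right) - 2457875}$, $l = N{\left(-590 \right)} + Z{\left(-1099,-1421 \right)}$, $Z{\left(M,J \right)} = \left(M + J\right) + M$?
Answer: $\frac{2 i \sqrt{1797683477135423}}{1745459} \approx 48.582 i$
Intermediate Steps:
$Z{\left(M,J \right)} = J + 2 M$ ($Z{\left(M,J \right)} = \left(J + M\right) + M = J + 2 M$)
$l = -2358$ ($l = 1261 + \left(-1421 + 2 \left(-1099\right)\right) = 1261 - 3619 = -2358$)
$C = - \frac{3888466}{1745459}$ ($C = \frac{3888466}{\left(-522753 + 1235169\right) - 2457875} = \frac{3888466}{712416 - 2457875} = \frac{3888466}{-1745459} = 3888466 \left(- \frac{1}{1745459}\right) = - \frac{3888466}{1745459} \approx -2.2278$)
$\sqrt{C + l} = \sqrt{- \frac{3888466}{1745459} - 2358} = \sqrt{- \frac{4119680788}{1745459}} = \frac{2 i \sqrt{1797683477135423}}{1745459}$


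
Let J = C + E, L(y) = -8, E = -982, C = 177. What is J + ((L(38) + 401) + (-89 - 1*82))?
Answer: -583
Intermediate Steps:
J = -805 (J = 177 - 982 = -805)
J + ((L(38) + 401) + (-89 - 1*82)) = -805 + ((-8 + 401) + (-89 - 1*82)) = -805 + (393 + (-89 - 82)) = -805 + (393 - 171) = -805 + 222 = -583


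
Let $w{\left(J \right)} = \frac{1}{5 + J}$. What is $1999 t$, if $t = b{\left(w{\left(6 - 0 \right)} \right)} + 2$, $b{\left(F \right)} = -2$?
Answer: $0$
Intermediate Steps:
$t = 0$ ($t = -2 + 2 = 0$)
$1999 t = 1999 \cdot 0 = 0$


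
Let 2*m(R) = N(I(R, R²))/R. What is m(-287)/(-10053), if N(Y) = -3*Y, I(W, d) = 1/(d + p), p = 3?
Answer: -1/158440400328 ≈ -6.3115e-12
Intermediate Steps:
I(W, d) = 1/(3 + d) (I(W, d) = 1/(d + 3) = 1/(3 + d))
m(R) = -3/(2*R*(3 + R²)) (m(R) = ((-3/(3 + R²))/R)/2 = (-3/(R*(3 + R²)))/2 = -3/(2*R*(3 + R²)))
m(-287)/(-10053) = -3/2/(-287*(3 + (-287)²))/(-10053) = -3/2*(-1/287)/(3 + 82369)*(-1/10053) = -3/2*(-1/287)/82372*(-1/10053) = -3/2*(-1/287)*1/82372*(-1/10053) = (3/47281528)*(-1/10053) = -1/158440400328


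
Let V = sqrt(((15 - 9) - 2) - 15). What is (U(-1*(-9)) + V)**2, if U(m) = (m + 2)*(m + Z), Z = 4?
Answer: (143 + I*sqrt(11))**2 ≈ 20438.0 + 948.55*I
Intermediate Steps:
U(m) = (2 + m)*(4 + m) (U(m) = (m + 2)*(m + 4) = (2 + m)*(4 + m))
V = I*sqrt(11) (V = sqrt((6 - 2) - 15) = sqrt(4 - 15) = sqrt(-11) = I*sqrt(11) ≈ 3.3166*I)
(U(-1*(-9)) + V)**2 = ((8 + (-1*(-9))**2 + 6*(-1*(-9))) + I*sqrt(11))**2 = ((8 + 9**2 + 6*9) + I*sqrt(11))**2 = ((8 + 81 + 54) + I*sqrt(11))**2 = (143 + I*sqrt(11))**2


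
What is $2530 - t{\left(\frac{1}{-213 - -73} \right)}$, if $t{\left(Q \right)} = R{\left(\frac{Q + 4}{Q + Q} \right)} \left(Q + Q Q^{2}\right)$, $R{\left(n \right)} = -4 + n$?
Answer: $\frac{1981932319}{784000} \approx 2528.0$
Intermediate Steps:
$t{\left(Q \right)} = \left(-4 + \frac{4 + Q}{2 Q}\right) \left(Q + Q^{3}\right)$ ($t{\left(Q \right)} = \left(-4 + \frac{Q + 4}{Q + Q}\right) \left(Q + Q Q^{2}\right) = \left(-4 + \frac{4 + Q}{2 Q}\right) \left(Q + Q^{3}\right)$)
$2530 - t{\left(\frac{1}{-213 - -73} \right)} = 2530 - - \frac{\left(1 + \left(\frac{1}{-213 - -73}\right)^{2}\right) \left(-4 + \frac{7}{-213 - -73}\right)}{2} = 2530 - - \frac{\left(1 + \left(\frac{1}{-213 + \left(-4 + 77\right)}\right)^{2}\right) \left(-4 + \frac{7}{-213 + \left(-4 + 77\right)}\right)}{2} = 2530 - - \frac{\left(1 + \left(\frac{1}{-213 + 73}\right)^{2}\right) \left(-4 + \frac{7}{-213 + 73}\right)}{2} = 2530 - - \frac{\left(1 + \left(\frac{1}{-140}\right)^{2}\right) \left(-4 + \frac{7}{-140}\right)}{2} = 2530 - - \frac{\left(1 + \left(- \frac{1}{140}\right)^{2}\right) \left(-4 + 7 \left(- \frac{1}{140}\right)\right)}{2} = 2530 - - \frac{\left(1 + \frac{1}{19600}\right) \left(-4 - \frac{1}{20}\right)}{2} = 2530 - \left(- \frac{1}{2}\right) \frac{19601}{19600} \left(- \frac{81}{20}\right) = 2530 - \frac{1587681}{784000} = \frac{1981932319}{784000}$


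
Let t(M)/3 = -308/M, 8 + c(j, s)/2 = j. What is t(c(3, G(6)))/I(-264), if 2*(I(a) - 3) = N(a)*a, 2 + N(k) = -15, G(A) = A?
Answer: 22/535 ≈ 0.041121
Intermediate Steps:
c(j, s) = -16 + 2*j
N(k) = -17 (N(k) = -2 - 15 = -17)
t(M) = -924/M (t(M) = 3*(-308/M) = -924/M)
I(a) = 3 - 17*a/2 (I(a) = 3 + (-17*a)/2 = 3 - 17*a/2)
t(c(3, G(6)))/I(-264) = (-924/(-16 + 2*3))/(3 - 17/2*(-264)) = (-924/(-16 + 6))/(3 + 2244) = -924/(-10)/2247 = -924*(-⅒)*(1/2247) = (462/5)*(1/2247) = 22/535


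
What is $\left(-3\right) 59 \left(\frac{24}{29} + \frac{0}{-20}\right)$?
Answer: $- \frac{4248}{29} \approx -146.48$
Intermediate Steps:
$\left(-3\right) 59 \left(\frac{24}{29} + \frac{0}{-20}\right) = - 177 \left(24 \cdot \frac{1}{29} + 0 \left(- \frac{1}{20}\right)\right) = - 177 \left(\frac{24}{29} + 0\right) = \left(-177\right) \frac{24}{29} = - \frac{4248}{29}$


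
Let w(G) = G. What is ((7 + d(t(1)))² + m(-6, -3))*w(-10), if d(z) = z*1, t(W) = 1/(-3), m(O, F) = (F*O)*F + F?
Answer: 1130/9 ≈ 125.56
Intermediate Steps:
m(O, F) = F + O*F² (m(O, F) = O*F² + F = F + O*F²)
t(W) = -⅓
d(z) = z
((7 + d(t(1)))² + m(-6, -3))*w(-10) = ((7 - ⅓)² - 3*(1 - 3*(-6)))*(-10) = ((20/3)² - 3*(1 + 18))*(-10) = (400/9 - 3*19)*(-10) = (400/9 - 57)*(-10) = -113/9*(-10) = 1130/9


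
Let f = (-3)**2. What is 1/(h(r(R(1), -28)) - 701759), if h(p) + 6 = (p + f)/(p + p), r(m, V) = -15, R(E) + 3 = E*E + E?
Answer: -5/3508824 ≈ -1.4250e-6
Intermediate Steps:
R(E) = -3 + E + E**2 (R(E) = -3 + (E*E + E) = -3 + (E**2 + E) = -3 + (E + E**2) = -3 + E + E**2)
f = 9
h(p) = -6 + (9 + p)/(2*p) (h(p) = -6 + (p + 9)/(p + p) = -6 + (9 + p)/((2*p)) = -6 + (9 + p)*(1/(2*p)) = -6 + (9 + p)/(2*p))
1/(h(r(R(1), -28)) - 701759) = 1/((1/2)*(9 - 11*(-15))/(-15) - 701759) = 1/((1/2)*(-1/15)*(9 + 165) - 701759) = 1/((1/2)*(-1/15)*174 - 701759) = 1/(-29/5 - 701759) = 1/(-3508824/5) = -5/3508824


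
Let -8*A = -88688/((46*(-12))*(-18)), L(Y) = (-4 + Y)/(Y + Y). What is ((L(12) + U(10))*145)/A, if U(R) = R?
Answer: 323640/241 ≈ 1342.9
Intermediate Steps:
L(Y) = (-4 + Y)/(2*Y) (L(Y) = (-4 + Y)/((2*Y)) = (-4 + Y)*(1/(2*Y)) = (-4 + Y)/(2*Y))
A = 241/216 (A = -(-11086)/((46*(-12))*(-18)) = -(-11086)/((-552*(-18))) = -(-11086)/9936 = -⅛*(-241/27) = 241/216 ≈ 1.1157)
((L(12) + U(10))*145)/A = (((½)*(-4 + 12)/12 + 10)*145)/(241/216) = (((½)*(1/12)*8 + 10)*145)*(216/241) = ((⅓ + 10)*145)*(216/241) = ((31/3)*145)*(216/241) = (4495/3)*(216/241) = 323640/241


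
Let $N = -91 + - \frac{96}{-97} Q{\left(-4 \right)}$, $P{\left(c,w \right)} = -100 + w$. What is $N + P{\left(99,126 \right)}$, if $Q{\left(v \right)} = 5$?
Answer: $- \frac{5825}{97} \approx -60.052$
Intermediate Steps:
$N = - \frac{8347}{97}$ ($N = -91 + - \frac{96}{-97} \cdot 5 = -91 + \left(-96\right) \left(- \frac{1}{97}\right) 5 = -91 + \frac{96}{97} \cdot 5 = -91 + \frac{480}{97} = - \frac{8347}{97} \approx -86.052$)
$N + P{\left(99,126 \right)} = - \frac{8347}{97} + \left(-100 + 126\right) = - \frac{8347}{97} + 26 = - \frac{5825}{97}$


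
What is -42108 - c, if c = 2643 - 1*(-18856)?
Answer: -63607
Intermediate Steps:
c = 21499 (c = 2643 + 18856 = 21499)
-42108 - c = -42108 - 1*21499 = -42108 - 21499 = -63607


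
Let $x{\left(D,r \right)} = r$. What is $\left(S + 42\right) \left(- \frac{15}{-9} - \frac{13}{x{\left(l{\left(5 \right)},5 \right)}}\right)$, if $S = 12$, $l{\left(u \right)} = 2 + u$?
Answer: $- \frac{252}{5} \approx -50.4$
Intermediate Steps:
$\left(S + 42\right) \left(- \frac{15}{-9} - \frac{13}{x{\left(l{\left(5 \right)},5 \right)}}\right) = \left(12 + 42\right) \left(- \frac{15}{-9} - \frac{13}{5}\right) = 54 \left(\left(-15\right) \left(- \frac{1}{9}\right) - \frac{13}{5}\right) = 54 \left(\frac{5}{3} - \frac{13}{5}\right) = 54 \left(- \frac{14}{15}\right) = - \frac{252}{5}$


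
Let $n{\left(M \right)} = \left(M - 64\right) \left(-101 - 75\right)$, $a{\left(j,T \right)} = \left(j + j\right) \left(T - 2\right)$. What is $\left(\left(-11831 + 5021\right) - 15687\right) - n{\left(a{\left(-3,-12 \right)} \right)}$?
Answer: $-18977$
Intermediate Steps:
$a{\left(j,T \right)} = 2 j \left(-2 + T\right)$
$n{\left(M \right)} = 11264 - 176 M$ ($n{\left(M \right)} = \left(-64 + M\right) \left(-176\right) = 11264 - 176 M$)
$\left(\left(-11831 + 5021\right) - 15687\right) - n{\left(a{\left(-3,-12 \right)} \right)} = \left(\left(-11831 + 5021\right) - 15687\right) - \left(11264 - 176 \cdot 2 \left(-3\right) \left(-2 - 12\right)\right) = \left(-6810 - 15687\right) - \left(11264 - 176 \cdot 2 \left(-3\right) \left(-14\right)\right) = -22497 - \left(11264 - 14784\right) = -22497 - -3520 = -22497 + 3520 = -18977$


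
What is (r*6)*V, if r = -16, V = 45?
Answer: -4320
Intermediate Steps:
(r*6)*V = -16*6*45 = -96*45 = -4320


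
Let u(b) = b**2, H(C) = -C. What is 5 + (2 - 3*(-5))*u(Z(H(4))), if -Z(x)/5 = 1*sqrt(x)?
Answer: -1695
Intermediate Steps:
Z(x) = -5*sqrt(x)
5 + (2 - 3*(-5))*u(Z(H(4))) = 5 + (2 - 3*(-5))*(-5*2*I)**2 = 5 + (2 + 15)*(-10*I)**2 = 5 + 17*(-10*I)**2 = 5 + 17*(-100) = 5 - 1700 = -1695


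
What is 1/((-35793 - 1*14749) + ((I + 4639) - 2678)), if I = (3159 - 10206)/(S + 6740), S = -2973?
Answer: -3767/183011674 ≈ -2.0583e-5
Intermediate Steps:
I = -7047/3767 (I = (3159 - 10206)/(-2973 + 6740) = -7047/3767 ≈ -1.8707)
1/((-35793 - 1*14749) + ((I + 4639) - 2678)) = 1/((-35793 - 1*14749) + ((-7047/3767 + 4639) - 2678)) = 1/((-35793 - 14749) + (17468066/3767 - 2678)) = 1/(-50542 + 7380040/3767) = 1/(-183011674/3767) = -3767/183011674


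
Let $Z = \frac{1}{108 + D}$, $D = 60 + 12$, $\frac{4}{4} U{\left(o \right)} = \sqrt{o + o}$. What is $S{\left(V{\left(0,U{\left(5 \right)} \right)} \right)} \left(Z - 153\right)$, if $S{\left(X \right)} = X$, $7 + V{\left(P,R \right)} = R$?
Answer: $\frac{192773}{180} - \frac{27539 \sqrt{10}}{180} \approx 587.15$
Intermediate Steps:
$U{\left(o \right)} = \sqrt{2} \sqrt{o}$ ($U{\left(o \right)} = \sqrt{o + o} = \sqrt{2 o} = \sqrt{2} \sqrt{o}$)
$V{\left(P,R \right)} = -7 + R$
$D = 72$
$Z = \frac{1}{180}$ ($Z = \frac{1}{108 + 72} = \frac{1}{180} \approx 0.0055556$)
$S{\left(V{\left(0,U{\left(5 \right)} \right)} \right)} \left(Z - 153\right) = \left(-7 + \sqrt{2} \sqrt{5}\right) \left(\frac{1}{180} - 153\right) = \left(-7 + \sqrt{10}\right) \left(- \frac{27539}{180}\right) = \frac{192773}{180} - \frac{27539 \sqrt{10}}{180}$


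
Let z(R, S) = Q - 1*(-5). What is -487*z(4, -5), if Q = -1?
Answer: -1948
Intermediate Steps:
z(R, S) = 4 (z(R, S) = -1 - 1*(-5) = -1 + 5 = 4)
-487*z(4, -5) = -487*4 = -1948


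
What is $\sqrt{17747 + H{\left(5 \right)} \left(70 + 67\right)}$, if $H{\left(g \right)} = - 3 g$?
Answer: $2 \sqrt{3923} \approx 125.27$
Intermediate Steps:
$\sqrt{17747 + H{\left(5 \right)} \left(70 + 67\right)} = \sqrt{17747 + \left(-3\right) 5 \left(70 + 67\right)} = \sqrt{17747 - 2055} = \sqrt{15692} = 2 \sqrt{3923}$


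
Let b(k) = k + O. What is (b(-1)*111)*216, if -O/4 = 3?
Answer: -311688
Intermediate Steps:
O = -12 (O = -4*3 = -12)
b(k) = -12 + k (b(k) = k - 12 = -12 + k)
(b(-1)*111)*216 = ((-12 - 1)*111)*216 = -13*111*216 = -1443*216 = -311688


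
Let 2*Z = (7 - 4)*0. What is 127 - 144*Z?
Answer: 127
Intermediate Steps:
Z = 0 (Z = ((7 - 4)*0)/2 = (3*0)/2 = (½)*0 = 0)
127 - 144*Z = 127 - 144*0 = 127 + 0 = 127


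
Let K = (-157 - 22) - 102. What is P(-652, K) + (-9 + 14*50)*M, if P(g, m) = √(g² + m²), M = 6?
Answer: 4146 + √504065 ≈ 4856.0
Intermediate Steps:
K = -281 (K = -179 - 102 = -281)
P(-652, K) + (-9 + 14*50)*M = √((-652)² + (-281)²) + (-9 + 14*50)*6 = √(425104 + 78961) + (-9 + 700)*6 = √504065 + 691*6 = √504065 + 4146 = 4146 + √504065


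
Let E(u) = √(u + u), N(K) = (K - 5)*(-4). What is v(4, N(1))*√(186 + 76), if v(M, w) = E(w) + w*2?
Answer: 4*√262*(8 + √2) ≈ 609.53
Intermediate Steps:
N(K) = 20 - 4*K (N(K) = (-5 + K)*(-4) = 20 - 4*K)
E(u) = √2*√u (E(u) = √(2*u) = √2*√u)
v(M, w) = 2*w + √2*√w (v(M, w) = √2*√w + w*2 = √2*√w + 2*w = 2*w + √2*√w)
v(4, N(1))*√(186 + 76) = (2*(20 - 4*1) + √2*√(20 - 4*1))*√(186 + 76) = (2*(20 - 4) + √2*√(20 - 4))*√262 = (2*16 + √2*√16)*√262 = (32 + √2*4)*√262 = (32 + 4*√2)*√262 = √262*(32 + 4*√2)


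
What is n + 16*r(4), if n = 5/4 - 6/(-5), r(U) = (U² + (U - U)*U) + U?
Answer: 6449/20 ≈ 322.45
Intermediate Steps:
r(U) = U + U² (r(U) = (U² + 0*U) + U = (U² + 0) + U = U² + U = U + U²)
n = 49/20 (n = 5*(¼) - 6*(-⅕) = 5/4 + 6/5 = 49/20 ≈ 2.4500)
n + 16*r(4) = 49/20 + 16*(4*(1 + 4)) = 49/20 + 16*(4*5) = 49/20 + 16*20 = 49/20 + 320 = 6449/20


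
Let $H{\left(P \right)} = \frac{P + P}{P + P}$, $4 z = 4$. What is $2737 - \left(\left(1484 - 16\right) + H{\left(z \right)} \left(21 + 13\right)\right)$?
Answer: $1235$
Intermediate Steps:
$z = 1$ ($z = \frac{1}{4} \cdot 4 = 1$)
$H{\left(P \right)} = 1$ ($H{\left(P \right)} = \frac{2 P}{2 P} = 2 P \frac{1}{2 P} = 1$)
$2737 - \left(\left(1484 - 16\right) + H{\left(z \right)} \left(21 + 13\right)\right) = 2737 - \left(\left(1484 - 16\right) + 1 \left(21 + 13\right)\right) = 2737 - \left(1468 + 1 \cdot 34\right) = 2737 - \left(1468 + 34\right) = 2737 - 1502 = 1235$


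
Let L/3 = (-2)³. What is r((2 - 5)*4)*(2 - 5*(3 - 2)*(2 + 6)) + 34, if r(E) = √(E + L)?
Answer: 34 - 228*I ≈ 34.0 - 228.0*I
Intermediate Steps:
L = -24 (L = 3*(-2)³ = 3*(-8) = -24)
r(E) = √(-24 + E) (r(E) = √(E - 24) = √(-24 + E))
r((2 - 5)*4)*(2 - 5*(3 - 2)*(2 + 6)) + 34 = √(-24 + (2 - 5)*4)*(2 - 5*(3 - 2)*(2 + 6)) + 34 = √(-24 - 3*4)*(2 - 5*8) + 34 = √(-24 - 12)*(2 - 5*8) + 34 = √(-36)*(2 - 40) + 34 = (6*I)*(-38) + 34 = -228*I + 34 = 34 - 228*I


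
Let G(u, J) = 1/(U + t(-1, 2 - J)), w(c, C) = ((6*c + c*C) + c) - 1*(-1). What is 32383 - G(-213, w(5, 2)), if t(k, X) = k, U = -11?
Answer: 388597/12 ≈ 32383.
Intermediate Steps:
w(c, C) = 1 + 7*c + C*c (w(c, C) = ((6*c + C*c) + c) + 1 = (7*c + C*c) + 1 = 1 + 7*c + C*c)
G(u, J) = -1/12 (G(u, J) = 1/(-11 - 1) = 1/(-12) = -1/12)
32383 - G(-213, w(5, 2)) = 32383 - 1*(-1/12) = 32383 + 1/12 = 388597/12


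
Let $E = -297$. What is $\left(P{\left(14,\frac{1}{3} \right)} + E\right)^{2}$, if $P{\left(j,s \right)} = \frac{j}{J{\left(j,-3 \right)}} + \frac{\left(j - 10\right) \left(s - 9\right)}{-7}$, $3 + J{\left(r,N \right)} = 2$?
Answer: $\frac{41306329}{441} \approx 93665.0$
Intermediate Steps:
$J{\left(r,N \right)} = -1$ ($J{\left(r,N \right)} = -3 + 2 = -1$)
$P{\left(j,s \right)} = - j - \frac{\left(-10 + j\right) \left(-9 + s\right)}{7}$ ($P{\left(j,s \right)} = \frac{j}{-1} + \frac{\left(j - 10\right) \left(s - 9\right)}{-7} = j \left(-1\right) + \left(-10 + j\right) \left(-9 + s\right) \left(- \frac{1}{7}\right) = - j - \frac{\left(-10 + j\right) \left(-9 + s\right)}{7}$)
$\left(P{\left(14,\frac{1}{3} \right)} + E\right)^{2} = \left(\left(- \frac{90}{7} + \frac{2}{7} \cdot 14 + \frac{10}{7 \cdot 3} - \frac{2}{3}\right) - 297\right)^{2} = \left(\left(- \frac{90}{7} + 4 + \frac{10}{7} \cdot \frac{1}{3} - 2 \cdot \frac{1}{3}\right) - 297\right)^{2} = \left(\left(- \frac{90}{7} + 4 + \frac{10}{21} - \frac{2}{3}\right) - 297\right)^{2} = \left(- \frac{190}{21} - 297\right)^{2} = \left(- \frac{6427}{21}\right)^{2} = \frac{41306329}{441}$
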